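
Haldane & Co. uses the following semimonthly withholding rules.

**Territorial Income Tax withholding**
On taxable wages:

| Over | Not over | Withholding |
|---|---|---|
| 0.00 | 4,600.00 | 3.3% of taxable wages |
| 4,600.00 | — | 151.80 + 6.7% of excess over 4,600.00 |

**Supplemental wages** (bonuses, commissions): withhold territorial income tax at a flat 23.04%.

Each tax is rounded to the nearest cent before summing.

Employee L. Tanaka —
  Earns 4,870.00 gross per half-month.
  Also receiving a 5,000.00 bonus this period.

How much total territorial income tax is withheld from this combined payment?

1,321.89

Territorial Income Tax: taxable = 4,870.00
  151.80 + 6.7% × (4,870.00 − 4,600.00) = 151.80 + 6.7% × 270.00 = 169.89
Supplemental (23.04% flat on bonus): 23.04% × 5,000.00 = 1,152.00
Total territorial income tax: 169.89 + 1,152.00 = 1,321.89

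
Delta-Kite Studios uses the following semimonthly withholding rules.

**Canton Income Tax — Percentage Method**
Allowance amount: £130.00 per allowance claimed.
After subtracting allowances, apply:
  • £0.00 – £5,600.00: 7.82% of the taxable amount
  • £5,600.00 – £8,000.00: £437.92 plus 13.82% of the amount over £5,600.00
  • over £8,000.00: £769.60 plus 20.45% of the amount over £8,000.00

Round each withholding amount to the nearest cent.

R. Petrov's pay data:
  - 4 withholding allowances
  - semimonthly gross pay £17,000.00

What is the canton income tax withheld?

Canton Income Tax: taxable = £17,000.00 − 4×£130.00 = £16,480.00
  £769.60 + 20.45% × (£16,480.00 − £8,000.00) = £769.60 + 20.45% × £8,480.00 = £2,503.76

£2,503.76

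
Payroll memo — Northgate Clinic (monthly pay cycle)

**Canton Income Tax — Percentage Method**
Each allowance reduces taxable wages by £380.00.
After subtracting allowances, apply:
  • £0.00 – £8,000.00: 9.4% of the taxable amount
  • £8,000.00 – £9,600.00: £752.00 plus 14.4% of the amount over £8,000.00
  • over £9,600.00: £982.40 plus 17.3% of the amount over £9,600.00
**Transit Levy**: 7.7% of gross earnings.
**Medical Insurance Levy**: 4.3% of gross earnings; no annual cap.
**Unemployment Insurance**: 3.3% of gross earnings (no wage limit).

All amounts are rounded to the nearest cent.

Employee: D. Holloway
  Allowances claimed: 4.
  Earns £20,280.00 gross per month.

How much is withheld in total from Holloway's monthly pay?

Canton Income Tax: taxable = £20,280.00 − 4×£380.00 = £18,760.00
  £982.40 + 17.3% × (£18,760.00 − £9,600.00) = £982.40 + 17.3% × £9,160.00 = £2,567.08
Transit Levy: 7.7% × £20,280.00 = £1,561.56
Medical Insurance Levy: 4.3% × £20,280.00 = £872.04
Unemployment Insurance: 3.3% × £20,280.00 = £669.24
Total: £2,567.08 + £1,561.56 + £872.04 + £669.24 = £5,669.92

£5,669.92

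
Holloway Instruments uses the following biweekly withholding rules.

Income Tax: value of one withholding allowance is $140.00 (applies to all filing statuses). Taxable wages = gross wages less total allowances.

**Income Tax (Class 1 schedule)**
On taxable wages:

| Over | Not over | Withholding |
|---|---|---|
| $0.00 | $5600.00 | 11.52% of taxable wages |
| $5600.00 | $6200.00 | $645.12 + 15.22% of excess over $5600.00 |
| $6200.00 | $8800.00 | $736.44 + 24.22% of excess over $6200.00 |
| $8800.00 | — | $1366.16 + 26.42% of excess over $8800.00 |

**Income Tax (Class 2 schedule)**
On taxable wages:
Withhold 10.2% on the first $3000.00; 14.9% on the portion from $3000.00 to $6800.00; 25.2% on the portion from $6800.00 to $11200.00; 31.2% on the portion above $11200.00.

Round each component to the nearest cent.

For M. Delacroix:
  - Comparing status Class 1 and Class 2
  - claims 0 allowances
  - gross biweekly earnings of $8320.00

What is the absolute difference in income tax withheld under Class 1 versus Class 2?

$5.34

Income Tax (Class 1): taxable = $8320.00
  $736.44 + 24.22% × ($8320.00 − $6200.00) = $736.44 + 24.22% × $2120.00 = $1249.90
Income Tax (Class 2): taxable = $8320.00
  $872.20 + 25.2% × ($8320.00 − $6800.00) = $872.20 + 25.2% × $1520.00 = $1255.24
Difference: |$1249.90 − $1255.24| = $5.34 (higher under Class 2)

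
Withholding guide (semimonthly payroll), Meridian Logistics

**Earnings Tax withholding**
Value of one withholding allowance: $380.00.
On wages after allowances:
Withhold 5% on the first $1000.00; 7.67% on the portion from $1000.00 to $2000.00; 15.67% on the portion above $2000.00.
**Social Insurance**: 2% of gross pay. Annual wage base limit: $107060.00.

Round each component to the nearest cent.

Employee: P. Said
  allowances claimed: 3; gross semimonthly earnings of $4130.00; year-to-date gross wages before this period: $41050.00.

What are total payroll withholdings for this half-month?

$364.43

Earnings Tax: taxable = $4130.00 − 3×$380.00 = $2990.00
  $126.70 + 15.67% × ($2990.00 − $2000.00) = $126.70 + 15.67% × $990.00 = $281.83
Social Insurance: 2% × $4130.00 = $82.60
Total: $281.83 + $82.60 = $364.43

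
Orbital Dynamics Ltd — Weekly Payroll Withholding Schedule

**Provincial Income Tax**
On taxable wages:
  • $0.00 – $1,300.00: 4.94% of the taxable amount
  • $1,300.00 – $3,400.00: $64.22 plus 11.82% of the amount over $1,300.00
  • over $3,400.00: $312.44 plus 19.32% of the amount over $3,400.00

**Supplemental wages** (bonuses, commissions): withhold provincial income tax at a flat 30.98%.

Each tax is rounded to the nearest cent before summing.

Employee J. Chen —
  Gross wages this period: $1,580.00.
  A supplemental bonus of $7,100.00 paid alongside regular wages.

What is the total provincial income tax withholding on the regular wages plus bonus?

$2,296.90

Provincial Income Tax: taxable = $1,580.00
  $64.22 + 11.82% × ($1,580.00 − $1,300.00) = $64.22 + 11.82% × $280.00 = $97.32
Supplemental (30.98% flat on bonus): 30.98% × $7,100.00 = $2,199.58
Total provincial income tax: $97.32 + $2,199.58 = $2,296.90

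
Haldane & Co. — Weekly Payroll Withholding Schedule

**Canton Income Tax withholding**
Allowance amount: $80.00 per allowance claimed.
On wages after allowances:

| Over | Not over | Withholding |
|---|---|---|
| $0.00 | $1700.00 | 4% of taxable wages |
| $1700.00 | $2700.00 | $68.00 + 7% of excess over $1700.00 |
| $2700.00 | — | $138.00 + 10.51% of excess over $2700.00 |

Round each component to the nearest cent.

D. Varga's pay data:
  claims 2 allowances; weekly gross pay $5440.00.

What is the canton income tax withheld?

$409.16

Canton Income Tax: taxable = $5440.00 − 2×$80.00 = $5280.00
  $138.00 + 10.51% × ($5280.00 − $2700.00) = $138.00 + 10.51% × $2580.00 = $409.16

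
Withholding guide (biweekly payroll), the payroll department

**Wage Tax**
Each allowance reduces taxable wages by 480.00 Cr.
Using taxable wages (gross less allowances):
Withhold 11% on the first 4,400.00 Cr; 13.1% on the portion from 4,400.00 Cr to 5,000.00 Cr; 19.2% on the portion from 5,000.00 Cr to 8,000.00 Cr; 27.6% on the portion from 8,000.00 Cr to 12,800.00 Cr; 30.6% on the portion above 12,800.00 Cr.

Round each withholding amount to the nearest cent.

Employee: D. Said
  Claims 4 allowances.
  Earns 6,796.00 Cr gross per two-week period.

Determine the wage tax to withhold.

546.36 Cr

Wage Tax: taxable = 6,796.00 Cr − 4×480.00 Cr = 4,876.00 Cr
  484.00 Cr + 13.1% × (4,876.00 Cr − 4,400.00 Cr) = 484.00 Cr + 13.1% × 476.00 Cr = 546.36 Cr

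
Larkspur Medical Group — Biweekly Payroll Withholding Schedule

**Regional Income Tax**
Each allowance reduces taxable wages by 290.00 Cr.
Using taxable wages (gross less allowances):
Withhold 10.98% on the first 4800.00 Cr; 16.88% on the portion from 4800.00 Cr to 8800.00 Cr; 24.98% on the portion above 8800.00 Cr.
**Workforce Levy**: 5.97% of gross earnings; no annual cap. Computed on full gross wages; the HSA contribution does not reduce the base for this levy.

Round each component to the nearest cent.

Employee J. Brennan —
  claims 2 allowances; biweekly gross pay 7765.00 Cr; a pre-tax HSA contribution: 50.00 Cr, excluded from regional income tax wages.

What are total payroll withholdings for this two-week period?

Regional Income Tax: taxable = 7765.00 Cr − 50.00 Cr − 2×290.00 Cr = 7135.00 Cr
  527.04 Cr + 16.88% × (7135.00 Cr − 4800.00 Cr) = 527.04 Cr + 16.88% × 2335.00 Cr = 921.19 Cr
Workforce Levy: 5.97% × 7765.00 Cr = 463.57 Cr
Total: 921.19 Cr + 463.57 Cr = 1384.76 Cr

1384.76 Cr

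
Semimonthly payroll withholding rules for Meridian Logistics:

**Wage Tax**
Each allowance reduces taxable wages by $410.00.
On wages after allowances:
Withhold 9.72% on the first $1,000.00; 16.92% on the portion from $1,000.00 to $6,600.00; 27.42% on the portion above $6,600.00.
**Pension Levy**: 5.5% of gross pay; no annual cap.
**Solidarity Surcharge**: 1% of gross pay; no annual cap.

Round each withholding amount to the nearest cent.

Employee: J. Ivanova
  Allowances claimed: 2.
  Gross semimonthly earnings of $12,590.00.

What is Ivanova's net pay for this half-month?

Wage Tax: taxable = $12,590.00 − 2×$410.00 = $11,770.00
  $1,044.72 + 27.42% × ($11,770.00 − $6,600.00) = $1,044.72 + 27.42% × $5,170.00 = $2,462.33
Pension Levy: 5.5% × $12,590.00 = $692.45
Solidarity Surcharge: 1% × $12,590.00 = $125.90
Total withheld: $2,462.33 + $692.45 + $125.90 = $3,280.68
Net pay: $12,590.00 − $3,280.68 = $9,309.32

$9,309.32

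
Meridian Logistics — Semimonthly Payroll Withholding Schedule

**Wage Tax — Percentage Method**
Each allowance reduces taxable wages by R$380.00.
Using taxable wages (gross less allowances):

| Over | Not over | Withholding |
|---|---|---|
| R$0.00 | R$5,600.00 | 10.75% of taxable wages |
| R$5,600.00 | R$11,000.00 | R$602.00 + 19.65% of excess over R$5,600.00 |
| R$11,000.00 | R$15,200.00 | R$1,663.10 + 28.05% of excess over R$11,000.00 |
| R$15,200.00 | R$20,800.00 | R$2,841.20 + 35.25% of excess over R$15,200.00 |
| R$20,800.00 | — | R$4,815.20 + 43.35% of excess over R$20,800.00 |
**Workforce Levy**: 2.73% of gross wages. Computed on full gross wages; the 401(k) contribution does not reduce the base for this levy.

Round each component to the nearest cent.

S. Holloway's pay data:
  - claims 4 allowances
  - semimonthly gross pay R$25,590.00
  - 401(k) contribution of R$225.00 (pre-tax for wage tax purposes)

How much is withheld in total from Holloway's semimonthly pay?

R$6,833.82

Wage Tax: taxable = R$25,590.00 − R$225.00 − 4×R$380.00 = R$23,845.00
  R$4,815.20 + 43.35% × (R$23,845.00 − R$20,800.00) = R$4,815.20 + 43.35% × R$3,045.00 = R$6,135.21
Workforce Levy: 2.73% × R$25,590.00 = R$698.61
Total: R$6,135.21 + R$698.61 = R$6,833.82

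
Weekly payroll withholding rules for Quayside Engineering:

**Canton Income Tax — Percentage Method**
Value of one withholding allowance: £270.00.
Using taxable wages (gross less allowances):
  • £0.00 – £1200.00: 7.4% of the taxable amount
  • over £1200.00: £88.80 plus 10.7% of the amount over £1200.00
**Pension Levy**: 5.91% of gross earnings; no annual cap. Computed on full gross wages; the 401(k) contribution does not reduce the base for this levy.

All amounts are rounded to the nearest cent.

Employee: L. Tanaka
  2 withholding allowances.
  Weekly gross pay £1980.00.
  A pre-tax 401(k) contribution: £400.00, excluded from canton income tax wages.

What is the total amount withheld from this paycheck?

Canton Income Tax: taxable = £1980.00 − £400.00 − 2×£270.00 = £1040.00
  7.4% × £1040.00 = £76.96
Pension Levy: 5.91% × £1980.00 = £117.02
Total: £76.96 + £117.02 = £193.98

£193.98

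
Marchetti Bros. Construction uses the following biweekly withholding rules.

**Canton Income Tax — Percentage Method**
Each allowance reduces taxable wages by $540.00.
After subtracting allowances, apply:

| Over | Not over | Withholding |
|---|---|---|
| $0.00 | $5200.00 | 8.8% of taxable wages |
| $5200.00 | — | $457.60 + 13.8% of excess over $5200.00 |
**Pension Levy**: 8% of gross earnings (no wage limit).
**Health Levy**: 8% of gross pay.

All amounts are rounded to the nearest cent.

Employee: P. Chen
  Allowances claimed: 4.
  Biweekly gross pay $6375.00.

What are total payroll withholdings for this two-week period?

Canton Income Tax: taxable = $6375.00 − 4×$540.00 = $4215.00
  8.8% × $4215.00 = $370.92
Pension Levy: 8% × $6375.00 = $510.00
Health Levy: 8% × $6375.00 = $510.00
Total: $370.92 + $510.00 + $510.00 = $1390.92

$1390.92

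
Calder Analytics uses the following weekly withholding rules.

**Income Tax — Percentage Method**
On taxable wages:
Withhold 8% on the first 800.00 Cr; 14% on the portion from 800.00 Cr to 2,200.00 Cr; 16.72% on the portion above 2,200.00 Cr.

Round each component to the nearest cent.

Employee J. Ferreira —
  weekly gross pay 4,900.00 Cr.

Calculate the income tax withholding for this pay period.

711.44 Cr

Income Tax: taxable = 4,900.00 Cr
  260.00 Cr + 16.72% × (4,900.00 Cr − 2,200.00 Cr) = 260.00 Cr + 16.72% × 2,700.00 Cr = 711.44 Cr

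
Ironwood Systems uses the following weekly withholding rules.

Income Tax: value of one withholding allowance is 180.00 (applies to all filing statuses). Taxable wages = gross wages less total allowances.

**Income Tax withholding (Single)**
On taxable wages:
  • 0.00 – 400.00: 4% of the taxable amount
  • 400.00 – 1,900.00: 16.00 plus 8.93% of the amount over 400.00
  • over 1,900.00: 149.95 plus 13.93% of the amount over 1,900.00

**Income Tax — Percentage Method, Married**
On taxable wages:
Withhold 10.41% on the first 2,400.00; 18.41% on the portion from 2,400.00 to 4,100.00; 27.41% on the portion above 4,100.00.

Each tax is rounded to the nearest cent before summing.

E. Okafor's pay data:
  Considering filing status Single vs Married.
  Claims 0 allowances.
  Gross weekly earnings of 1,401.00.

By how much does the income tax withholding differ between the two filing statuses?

40.45

Income Tax (Single): taxable = 1,401.00
  16.00 + 8.93% × (1,401.00 − 400.00) = 16.00 + 8.93% × 1,001.00 = 105.39
Income Tax (Married): taxable = 1,401.00
  10.41% × 1,401.00 = 145.84
Difference: |105.39 − 145.84| = 40.45 (higher under Married)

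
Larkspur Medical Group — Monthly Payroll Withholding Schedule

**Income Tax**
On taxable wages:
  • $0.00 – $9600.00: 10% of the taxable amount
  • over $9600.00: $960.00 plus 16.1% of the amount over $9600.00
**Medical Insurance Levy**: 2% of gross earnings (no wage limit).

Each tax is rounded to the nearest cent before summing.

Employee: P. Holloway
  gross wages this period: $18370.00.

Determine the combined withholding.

Income Tax: taxable = $18370.00
  $960.00 + 16.1% × ($18370.00 − $9600.00) = $960.00 + 16.1% × $8770.00 = $2371.97
Medical Insurance Levy: 2% × $18370.00 = $367.40
Total: $2371.97 + $367.40 = $2739.37

$2739.37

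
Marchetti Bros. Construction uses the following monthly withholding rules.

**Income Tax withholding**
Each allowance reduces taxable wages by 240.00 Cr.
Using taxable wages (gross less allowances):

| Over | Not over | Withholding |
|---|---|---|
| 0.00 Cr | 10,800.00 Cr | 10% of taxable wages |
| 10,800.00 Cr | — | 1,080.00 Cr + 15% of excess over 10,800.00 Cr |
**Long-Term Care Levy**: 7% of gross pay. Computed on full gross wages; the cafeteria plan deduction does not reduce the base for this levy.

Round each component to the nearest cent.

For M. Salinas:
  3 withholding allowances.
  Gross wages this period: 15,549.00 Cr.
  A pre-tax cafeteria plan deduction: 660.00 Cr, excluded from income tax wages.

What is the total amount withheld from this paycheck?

2,673.78 Cr

Income Tax: taxable = 15,549.00 Cr − 660.00 Cr − 3×240.00 Cr = 14,169.00 Cr
  1,080.00 Cr + 15% × (14,169.00 Cr − 10,800.00 Cr) = 1,080.00 Cr + 15% × 3,369.00 Cr = 1,585.35 Cr
Long-Term Care Levy: 7% × 15,549.00 Cr = 1,088.43 Cr
Total: 1,585.35 Cr + 1,088.43 Cr = 2,673.78 Cr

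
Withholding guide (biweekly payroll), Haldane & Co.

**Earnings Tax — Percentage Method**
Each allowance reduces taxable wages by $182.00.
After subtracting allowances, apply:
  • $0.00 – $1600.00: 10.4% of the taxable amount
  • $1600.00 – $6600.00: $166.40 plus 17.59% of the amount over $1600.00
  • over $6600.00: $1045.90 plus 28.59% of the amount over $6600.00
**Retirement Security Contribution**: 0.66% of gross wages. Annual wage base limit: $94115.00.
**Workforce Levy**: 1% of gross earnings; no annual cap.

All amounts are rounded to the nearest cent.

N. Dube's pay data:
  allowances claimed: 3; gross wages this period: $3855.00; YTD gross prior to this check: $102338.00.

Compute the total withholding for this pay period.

$505.56

Earnings Tax: taxable = $3855.00 − 3×$182.00 = $3309.00
  $166.40 + 17.59% × ($3309.00 − $1600.00) = $166.40 + 17.59% × $1709.00 = $467.01
Retirement Security Contribution: YTD $102338.00 ≥ cap $94115.00 → $0.00
Workforce Levy: 1% × $3855.00 = $38.55
Total: $467.01 + $0.00 + $38.55 = $505.56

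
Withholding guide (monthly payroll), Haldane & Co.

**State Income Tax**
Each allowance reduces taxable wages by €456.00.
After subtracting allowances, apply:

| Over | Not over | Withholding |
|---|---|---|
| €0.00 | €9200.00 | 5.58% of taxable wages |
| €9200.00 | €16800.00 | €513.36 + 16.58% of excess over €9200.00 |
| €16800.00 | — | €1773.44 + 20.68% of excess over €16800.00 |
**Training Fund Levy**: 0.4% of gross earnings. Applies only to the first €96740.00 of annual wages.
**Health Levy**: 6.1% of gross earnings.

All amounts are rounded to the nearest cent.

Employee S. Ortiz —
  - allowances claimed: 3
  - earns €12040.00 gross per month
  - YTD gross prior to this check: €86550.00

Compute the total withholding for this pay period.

State Income Tax: taxable = €12040.00 − 3×€456.00 = €10672.00
  €513.36 + 16.58% × (€10672.00 − €9200.00) = €513.36 + 16.58% × €1472.00 = €757.42
Training Fund Levy: cap €96740.00 − YTD €86550.00 = €10190.00 subject; 0.4% × €10190.00 = €40.76
Health Levy: 6.1% × €12040.00 = €734.44
Total: €757.42 + €40.76 + €734.44 = €1532.62

€1532.62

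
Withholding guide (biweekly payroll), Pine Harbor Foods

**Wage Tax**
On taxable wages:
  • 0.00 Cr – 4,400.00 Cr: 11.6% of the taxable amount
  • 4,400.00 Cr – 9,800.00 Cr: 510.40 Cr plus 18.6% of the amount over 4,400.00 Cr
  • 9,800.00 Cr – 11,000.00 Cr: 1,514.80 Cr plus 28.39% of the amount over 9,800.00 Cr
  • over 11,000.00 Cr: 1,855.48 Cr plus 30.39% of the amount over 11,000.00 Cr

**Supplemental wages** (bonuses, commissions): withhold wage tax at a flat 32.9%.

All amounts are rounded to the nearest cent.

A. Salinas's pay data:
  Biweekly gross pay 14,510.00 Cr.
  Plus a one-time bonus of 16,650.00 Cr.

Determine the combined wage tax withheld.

8,400.02 Cr

Wage Tax: taxable = 14,510.00 Cr
  1,855.48 Cr + 30.39% × (14,510.00 Cr − 11,000.00 Cr) = 1,855.48 Cr + 30.39% × 3,510.00 Cr = 2,922.17 Cr
Supplemental (32.9% flat on bonus): 32.9% × 16,650.00 Cr = 5,477.85 Cr
Total wage tax: 2,922.17 Cr + 5,477.85 Cr = 8,400.02 Cr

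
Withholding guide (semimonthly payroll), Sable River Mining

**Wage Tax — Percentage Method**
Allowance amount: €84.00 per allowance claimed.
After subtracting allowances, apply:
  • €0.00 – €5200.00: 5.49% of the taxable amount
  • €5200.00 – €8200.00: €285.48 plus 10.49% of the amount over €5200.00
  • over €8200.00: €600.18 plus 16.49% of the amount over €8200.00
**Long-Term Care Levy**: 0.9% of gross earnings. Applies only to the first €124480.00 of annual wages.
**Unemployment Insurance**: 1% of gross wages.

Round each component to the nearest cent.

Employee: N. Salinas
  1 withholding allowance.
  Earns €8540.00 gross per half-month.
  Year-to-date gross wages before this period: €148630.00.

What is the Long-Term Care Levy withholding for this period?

Long-Term Care Levy: YTD €148630.00 ≥ cap €124480.00 → €0.00

€0.00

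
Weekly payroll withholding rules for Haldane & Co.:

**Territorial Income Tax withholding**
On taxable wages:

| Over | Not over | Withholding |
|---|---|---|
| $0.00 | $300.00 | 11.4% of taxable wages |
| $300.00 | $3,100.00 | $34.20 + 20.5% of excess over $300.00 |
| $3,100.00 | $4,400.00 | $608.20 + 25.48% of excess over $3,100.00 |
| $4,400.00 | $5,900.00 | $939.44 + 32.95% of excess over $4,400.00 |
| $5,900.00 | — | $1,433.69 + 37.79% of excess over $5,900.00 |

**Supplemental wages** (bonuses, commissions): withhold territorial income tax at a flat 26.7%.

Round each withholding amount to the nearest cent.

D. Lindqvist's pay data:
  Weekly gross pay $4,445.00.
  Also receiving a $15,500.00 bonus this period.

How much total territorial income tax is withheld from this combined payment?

Territorial Income Tax: taxable = $4,445.00
  $939.44 + 32.95% × ($4,445.00 − $4,400.00) = $939.44 + 32.95% × $45.00 = $954.27
Supplemental (26.7% flat on bonus): 26.7% × $15,500.00 = $4,138.50
Total territorial income tax: $954.27 + $4,138.50 = $5,092.77

$5,092.77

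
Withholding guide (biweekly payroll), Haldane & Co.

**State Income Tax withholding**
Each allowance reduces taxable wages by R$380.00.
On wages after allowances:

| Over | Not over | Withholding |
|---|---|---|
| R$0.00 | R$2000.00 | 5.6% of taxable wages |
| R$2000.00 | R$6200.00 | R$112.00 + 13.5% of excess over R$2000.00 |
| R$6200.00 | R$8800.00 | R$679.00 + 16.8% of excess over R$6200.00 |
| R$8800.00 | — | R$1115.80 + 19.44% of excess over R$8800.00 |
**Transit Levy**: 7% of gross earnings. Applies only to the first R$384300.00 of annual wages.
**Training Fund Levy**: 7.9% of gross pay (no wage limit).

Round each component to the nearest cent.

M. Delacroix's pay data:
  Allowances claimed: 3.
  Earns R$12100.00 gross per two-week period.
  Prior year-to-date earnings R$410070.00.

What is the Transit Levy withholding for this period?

Transit Levy: YTD R$410070.00 ≥ cap R$384300.00 → R$0.00

R$0.00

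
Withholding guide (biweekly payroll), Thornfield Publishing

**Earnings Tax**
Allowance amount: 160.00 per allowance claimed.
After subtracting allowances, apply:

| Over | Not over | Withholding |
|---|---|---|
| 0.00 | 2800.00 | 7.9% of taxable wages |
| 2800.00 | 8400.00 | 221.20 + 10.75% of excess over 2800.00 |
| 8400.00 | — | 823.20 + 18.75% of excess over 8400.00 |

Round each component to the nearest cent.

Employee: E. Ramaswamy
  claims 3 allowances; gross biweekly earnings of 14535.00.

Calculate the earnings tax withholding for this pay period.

Earnings Tax: taxable = 14535.00 − 3×160.00 = 14055.00
  823.20 + 18.75% × (14055.00 − 8400.00) = 823.20 + 18.75% × 5655.00 = 1883.51

1883.51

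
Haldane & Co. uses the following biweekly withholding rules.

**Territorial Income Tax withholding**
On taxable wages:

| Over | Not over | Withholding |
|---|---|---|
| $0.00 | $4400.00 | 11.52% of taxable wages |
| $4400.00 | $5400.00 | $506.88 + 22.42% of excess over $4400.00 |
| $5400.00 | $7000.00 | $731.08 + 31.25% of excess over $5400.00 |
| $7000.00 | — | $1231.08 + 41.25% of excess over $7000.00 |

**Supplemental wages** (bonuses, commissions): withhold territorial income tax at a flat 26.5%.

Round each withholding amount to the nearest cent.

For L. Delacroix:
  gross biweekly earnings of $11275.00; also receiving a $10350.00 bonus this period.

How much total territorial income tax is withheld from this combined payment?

Territorial Income Tax: taxable = $11275.00
  $1231.08 + 41.25% × ($11275.00 − $7000.00) = $1231.08 + 41.25% × $4275.00 = $2994.52
Supplemental (26.5% flat on bonus): 26.5% × $10350.00 = $2742.75
Total territorial income tax: $2994.52 + $2742.75 = $5737.27

$5737.27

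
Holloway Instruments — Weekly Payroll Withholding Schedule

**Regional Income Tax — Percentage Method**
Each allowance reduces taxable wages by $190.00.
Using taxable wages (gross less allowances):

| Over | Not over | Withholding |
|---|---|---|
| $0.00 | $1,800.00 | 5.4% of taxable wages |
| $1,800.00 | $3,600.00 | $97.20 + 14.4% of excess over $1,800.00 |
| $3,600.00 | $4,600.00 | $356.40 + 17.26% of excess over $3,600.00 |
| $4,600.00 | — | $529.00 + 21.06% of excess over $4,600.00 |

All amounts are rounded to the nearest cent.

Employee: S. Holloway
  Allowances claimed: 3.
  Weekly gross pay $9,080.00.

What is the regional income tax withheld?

Regional Income Tax: taxable = $9,080.00 − 3×$190.00 = $8,510.00
  $529.00 + 21.06% × ($8,510.00 − $4,600.00) = $529.00 + 21.06% × $3,910.00 = $1,352.45

$1,352.45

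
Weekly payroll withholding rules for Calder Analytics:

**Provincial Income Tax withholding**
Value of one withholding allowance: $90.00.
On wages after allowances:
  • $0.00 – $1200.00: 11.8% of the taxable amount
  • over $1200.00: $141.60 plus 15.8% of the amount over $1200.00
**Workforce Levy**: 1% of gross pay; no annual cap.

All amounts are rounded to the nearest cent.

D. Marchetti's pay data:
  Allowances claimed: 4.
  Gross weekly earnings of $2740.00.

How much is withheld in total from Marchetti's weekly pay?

$355.44

Provincial Income Tax: taxable = $2740.00 − 4×$90.00 = $2380.00
  $141.60 + 15.8% × ($2380.00 − $1200.00) = $141.60 + 15.8% × $1180.00 = $328.04
Workforce Levy: 1% × $2740.00 = $27.40
Total: $328.04 + $27.40 = $355.44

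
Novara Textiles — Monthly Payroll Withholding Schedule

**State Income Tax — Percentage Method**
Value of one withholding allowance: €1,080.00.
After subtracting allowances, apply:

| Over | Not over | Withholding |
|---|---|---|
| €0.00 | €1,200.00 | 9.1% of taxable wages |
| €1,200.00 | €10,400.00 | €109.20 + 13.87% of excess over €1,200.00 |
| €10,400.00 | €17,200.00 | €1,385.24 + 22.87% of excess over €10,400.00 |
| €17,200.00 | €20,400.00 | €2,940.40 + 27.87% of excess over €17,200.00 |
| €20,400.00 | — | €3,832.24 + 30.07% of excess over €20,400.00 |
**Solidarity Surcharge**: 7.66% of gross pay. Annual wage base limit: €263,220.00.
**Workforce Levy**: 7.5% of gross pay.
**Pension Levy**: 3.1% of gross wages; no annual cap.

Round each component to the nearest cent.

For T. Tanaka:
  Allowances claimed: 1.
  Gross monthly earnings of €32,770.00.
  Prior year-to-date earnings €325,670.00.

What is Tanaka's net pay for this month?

State Income Tax: taxable = €32,770.00 − 1×€1,080.00 = €31,690.00
  €3,832.24 + 30.07% × (€31,690.00 − €20,400.00) = €3,832.24 + 30.07% × €11,290.00 = €7,227.14
Solidarity Surcharge: YTD €325,670.00 ≥ cap €263,220.00 → €0.00
Workforce Levy: 7.5% × €32,770.00 = €2,457.75
Pension Levy: 3.1% × €32,770.00 = €1,015.87
Total withheld: €7,227.14 + €0.00 + €2,457.75 + €1,015.87 = €10,700.76
Net pay: €32,770.00 − €10,700.76 = €22,069.24

€22,069.24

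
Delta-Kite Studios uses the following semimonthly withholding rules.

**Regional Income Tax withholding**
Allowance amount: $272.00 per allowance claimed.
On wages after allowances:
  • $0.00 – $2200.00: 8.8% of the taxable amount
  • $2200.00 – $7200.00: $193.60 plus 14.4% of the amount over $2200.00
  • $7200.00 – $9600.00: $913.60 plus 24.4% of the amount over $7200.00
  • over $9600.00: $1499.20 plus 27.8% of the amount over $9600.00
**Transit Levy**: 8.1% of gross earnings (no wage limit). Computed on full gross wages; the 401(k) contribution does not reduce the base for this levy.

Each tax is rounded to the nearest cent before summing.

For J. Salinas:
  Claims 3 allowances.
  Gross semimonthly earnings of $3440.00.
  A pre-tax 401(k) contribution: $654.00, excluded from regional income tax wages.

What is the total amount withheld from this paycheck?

$452.00

Regional Income Tax: taxable = $3440.00 − $654.00 − 3×$272.00 = $1970.00
  8.8% × $1970.00 = $173.36
Transit Levy: 8.1% × $3440.00 = $278.64
Total: $173.36 + $278.64 = $452.00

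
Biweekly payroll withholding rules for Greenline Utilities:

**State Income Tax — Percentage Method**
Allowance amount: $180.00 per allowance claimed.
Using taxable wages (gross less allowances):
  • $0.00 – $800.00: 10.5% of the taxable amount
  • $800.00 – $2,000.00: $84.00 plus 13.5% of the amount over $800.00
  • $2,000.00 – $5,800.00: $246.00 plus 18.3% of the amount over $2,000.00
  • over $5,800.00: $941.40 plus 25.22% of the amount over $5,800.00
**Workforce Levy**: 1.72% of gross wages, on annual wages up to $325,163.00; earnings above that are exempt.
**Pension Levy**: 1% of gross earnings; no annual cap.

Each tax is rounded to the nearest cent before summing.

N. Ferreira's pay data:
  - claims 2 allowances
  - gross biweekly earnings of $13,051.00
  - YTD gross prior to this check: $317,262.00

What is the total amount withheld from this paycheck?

State Income Tax: taxable = $13,051.00 − 2×$180.00 = $12,691.00
  $941.40 + 25.22% × ($12,691.00 − $5,800.00) = $941.40 + 25.22% × $6,891.00 = $2,679.31
Workforce Levy: cap $325,163.00 − YTD $317,262.00 = $7,901.00 subject; 1.72% × $7,901.00 = $135.90
Pension Levy: 1% × $13,051.00 = $130.51
Total: $2,679.31 + $135.90 + $130.51 = $2,945.72

$2,945.72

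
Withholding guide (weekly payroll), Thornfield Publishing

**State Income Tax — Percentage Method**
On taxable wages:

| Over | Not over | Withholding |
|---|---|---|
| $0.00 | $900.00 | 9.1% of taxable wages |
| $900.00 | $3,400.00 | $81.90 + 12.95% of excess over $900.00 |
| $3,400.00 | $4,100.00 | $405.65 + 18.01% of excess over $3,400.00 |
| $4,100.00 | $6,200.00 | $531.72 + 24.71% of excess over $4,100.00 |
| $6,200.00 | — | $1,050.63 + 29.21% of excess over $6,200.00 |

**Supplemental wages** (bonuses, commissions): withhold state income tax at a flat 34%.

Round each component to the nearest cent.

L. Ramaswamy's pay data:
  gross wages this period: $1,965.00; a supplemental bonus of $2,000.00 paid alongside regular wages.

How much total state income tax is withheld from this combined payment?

$899.82

State Income Tax: taxable = $1,965.00
  $81.90 + 12.95% × ($1,965.00 − $900.00) = $81.90 + 12.95% × $1,065.00 = $219.82
Supplemental (34% flat on bonus): 34% × $2,000.00 = $680.00
Total state income tax: $219.82 + $680.00 = $899.82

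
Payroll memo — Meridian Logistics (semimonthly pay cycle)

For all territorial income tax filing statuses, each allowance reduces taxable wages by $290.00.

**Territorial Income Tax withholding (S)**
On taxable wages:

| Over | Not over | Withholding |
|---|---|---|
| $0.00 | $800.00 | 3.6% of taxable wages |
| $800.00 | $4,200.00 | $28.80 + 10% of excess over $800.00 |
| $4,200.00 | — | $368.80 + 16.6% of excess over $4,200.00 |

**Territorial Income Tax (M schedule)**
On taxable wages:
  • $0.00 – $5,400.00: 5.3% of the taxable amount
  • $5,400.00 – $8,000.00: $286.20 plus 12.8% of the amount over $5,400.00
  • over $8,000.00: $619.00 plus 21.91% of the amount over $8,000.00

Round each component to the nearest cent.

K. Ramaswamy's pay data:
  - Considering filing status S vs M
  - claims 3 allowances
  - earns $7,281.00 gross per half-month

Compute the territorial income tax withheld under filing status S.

Territorial Income Tax (S): taxable = $7,281.00 − 3×$290.00 = $6,411.00
  $368.80 + 16.6% × ($6,411.00 − $4,200.00) = $368.80 + 16.6% × $2,211.00 = $735.83

$735.83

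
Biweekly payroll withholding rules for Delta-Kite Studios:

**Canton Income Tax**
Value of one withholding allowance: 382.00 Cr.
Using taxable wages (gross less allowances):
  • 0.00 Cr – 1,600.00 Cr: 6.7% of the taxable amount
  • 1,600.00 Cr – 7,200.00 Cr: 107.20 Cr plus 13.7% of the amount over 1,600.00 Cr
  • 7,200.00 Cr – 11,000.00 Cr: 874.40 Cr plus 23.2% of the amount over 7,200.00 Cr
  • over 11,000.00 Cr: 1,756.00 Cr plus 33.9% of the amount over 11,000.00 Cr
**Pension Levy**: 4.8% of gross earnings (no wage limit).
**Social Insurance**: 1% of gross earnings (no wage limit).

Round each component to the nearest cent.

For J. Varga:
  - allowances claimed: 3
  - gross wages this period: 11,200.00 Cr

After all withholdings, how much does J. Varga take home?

Canton Income Tax: taxable = 11,200.00 Cr − 3×382.00 Cr = 10,054.00 Cr
  874.40 Cr + 23.2% × (10,054.00 Cr − 7,200.00 Cr) = 874.40 Cr + 23.2% × 2,854.00 Cr = 1,536.53 Cr
Pension Levy: 4.8% × 11,200.00 Cr = 537.60 Cr
Social Insurance: 1% × 11,200.00 Cr = 112.00 Cr
Total withheld: 1,536.53 Cr + 537.60 Cr + 112.00 Cr = 2,186.13 Cr
Net pay: 11,200.00 Cr − 2,186.13 Cr = 9,013.87 Cr

9,013.87 Cr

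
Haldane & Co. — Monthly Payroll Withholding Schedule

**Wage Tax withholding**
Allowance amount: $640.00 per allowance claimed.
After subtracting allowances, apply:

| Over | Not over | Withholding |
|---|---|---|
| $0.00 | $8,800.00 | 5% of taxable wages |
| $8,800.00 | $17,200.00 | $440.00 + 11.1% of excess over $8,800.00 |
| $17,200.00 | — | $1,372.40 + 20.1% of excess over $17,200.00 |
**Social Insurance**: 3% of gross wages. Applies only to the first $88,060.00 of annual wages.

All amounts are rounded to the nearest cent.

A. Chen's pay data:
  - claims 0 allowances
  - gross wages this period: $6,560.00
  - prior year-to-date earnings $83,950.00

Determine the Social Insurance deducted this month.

$123.30

Social Insurance: cap $88,060.00 − YTD $83,950.00 = $4,110.00 subject; 3% × $4,110.00 = $123.30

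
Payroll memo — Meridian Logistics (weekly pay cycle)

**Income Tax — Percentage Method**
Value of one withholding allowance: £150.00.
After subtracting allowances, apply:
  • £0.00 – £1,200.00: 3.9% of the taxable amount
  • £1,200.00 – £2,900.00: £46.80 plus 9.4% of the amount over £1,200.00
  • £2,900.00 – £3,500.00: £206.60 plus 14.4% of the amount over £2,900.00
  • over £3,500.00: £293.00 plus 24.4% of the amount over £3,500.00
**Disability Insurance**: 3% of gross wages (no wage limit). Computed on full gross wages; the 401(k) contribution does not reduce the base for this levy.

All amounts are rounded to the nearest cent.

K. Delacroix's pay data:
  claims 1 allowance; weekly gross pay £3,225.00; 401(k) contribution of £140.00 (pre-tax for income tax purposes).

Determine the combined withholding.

Income Tax: taxable = £3,225.00 − £140.00 − 1×£150.00 = £2,935.00
  £206.60 + 14.4% × (£2,935.00 − £2,900.00) = £206.60 + 14.4% × £35.00 = £211.64
Disability Insurance: 3% × £3,225.00 = £96.75
Total: £211.64 + £96.75 = £308.39

£308.39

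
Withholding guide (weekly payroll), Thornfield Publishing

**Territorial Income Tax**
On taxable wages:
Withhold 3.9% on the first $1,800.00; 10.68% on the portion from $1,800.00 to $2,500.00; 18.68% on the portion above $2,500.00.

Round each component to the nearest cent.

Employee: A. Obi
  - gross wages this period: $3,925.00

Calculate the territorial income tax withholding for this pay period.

$411.15

Territorial Income Tax: taxable = $3,925.00
  $144.96 + 18.68% × ($3,925.00 − $2,500.00) = $144.96 + 18.68% × $1,425.00 = $411.15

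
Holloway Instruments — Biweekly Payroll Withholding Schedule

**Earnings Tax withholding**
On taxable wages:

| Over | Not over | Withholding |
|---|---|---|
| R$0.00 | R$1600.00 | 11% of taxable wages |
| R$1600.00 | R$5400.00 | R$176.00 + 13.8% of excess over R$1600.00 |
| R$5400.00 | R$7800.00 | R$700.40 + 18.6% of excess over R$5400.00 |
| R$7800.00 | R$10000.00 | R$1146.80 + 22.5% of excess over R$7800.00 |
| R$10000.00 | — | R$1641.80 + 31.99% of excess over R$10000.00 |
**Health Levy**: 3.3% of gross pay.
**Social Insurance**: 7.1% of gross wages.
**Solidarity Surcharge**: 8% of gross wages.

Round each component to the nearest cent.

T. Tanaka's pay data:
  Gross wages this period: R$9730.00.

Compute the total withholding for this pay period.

Earnings Tax: taxable = R$9730.00
  R$1146.80 + 22.5% × (R$9730.00 − R$7800.00) = R$1146.80 + 22.5% × R$1930.00 = R$1581.05
Health Levy: 3.3% × R$9730.00 = R$321.09
Social Insurance: 7.1% × R$9730.00 = R$690.83
Solidarity Surcharge: 8% × R$9730.00 = R$778.40
Total: R$1581.05 + R$321.09 + R$690.83 + R$778.40 = R$3371.37

R$3371.37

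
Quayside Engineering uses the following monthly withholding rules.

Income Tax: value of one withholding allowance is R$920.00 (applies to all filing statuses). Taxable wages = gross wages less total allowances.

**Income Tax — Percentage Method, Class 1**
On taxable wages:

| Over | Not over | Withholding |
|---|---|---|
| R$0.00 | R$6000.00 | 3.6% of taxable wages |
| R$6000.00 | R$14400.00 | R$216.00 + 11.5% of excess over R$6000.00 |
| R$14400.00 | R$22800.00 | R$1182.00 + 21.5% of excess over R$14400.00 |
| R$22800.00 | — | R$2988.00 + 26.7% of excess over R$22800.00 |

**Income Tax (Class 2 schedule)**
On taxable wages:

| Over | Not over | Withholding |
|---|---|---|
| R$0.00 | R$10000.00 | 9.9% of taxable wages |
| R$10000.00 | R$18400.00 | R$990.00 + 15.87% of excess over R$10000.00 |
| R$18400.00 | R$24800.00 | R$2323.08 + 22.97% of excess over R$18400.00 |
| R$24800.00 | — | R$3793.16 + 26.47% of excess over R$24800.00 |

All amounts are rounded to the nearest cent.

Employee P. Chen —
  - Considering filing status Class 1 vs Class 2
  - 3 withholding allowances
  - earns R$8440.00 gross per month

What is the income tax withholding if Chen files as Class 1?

Income Tax (Class 1): taxable = R$8440.00 − 3×R$920.00 = R$5680.00
  3.6% × R$5680.00 = R$204.48

R$204.48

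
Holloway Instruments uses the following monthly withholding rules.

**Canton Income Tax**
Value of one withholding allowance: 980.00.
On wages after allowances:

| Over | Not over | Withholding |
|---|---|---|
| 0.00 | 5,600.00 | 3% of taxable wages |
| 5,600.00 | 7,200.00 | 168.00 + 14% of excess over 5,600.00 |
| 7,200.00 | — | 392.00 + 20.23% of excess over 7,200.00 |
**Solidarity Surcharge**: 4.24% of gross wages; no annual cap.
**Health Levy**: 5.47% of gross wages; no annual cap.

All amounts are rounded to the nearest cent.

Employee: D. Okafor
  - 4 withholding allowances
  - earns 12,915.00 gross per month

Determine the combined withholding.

2,009.18

Canton Income Tax: taxable = 12,915.00 − 4×980.00 = 8,995.00
  392.00 + 20.23% × (8,995.00 − 7,200.00) = 392.00 + 20.23% × 1,795.00 = 755.13
Solidarity Surcharge: 4.24% × 12,915.00 = 547.60
Health Levy: 5.47% × 12,915.00 = 706.45
Total: 755.13 + 547.60 + 706.45 = 2,009.18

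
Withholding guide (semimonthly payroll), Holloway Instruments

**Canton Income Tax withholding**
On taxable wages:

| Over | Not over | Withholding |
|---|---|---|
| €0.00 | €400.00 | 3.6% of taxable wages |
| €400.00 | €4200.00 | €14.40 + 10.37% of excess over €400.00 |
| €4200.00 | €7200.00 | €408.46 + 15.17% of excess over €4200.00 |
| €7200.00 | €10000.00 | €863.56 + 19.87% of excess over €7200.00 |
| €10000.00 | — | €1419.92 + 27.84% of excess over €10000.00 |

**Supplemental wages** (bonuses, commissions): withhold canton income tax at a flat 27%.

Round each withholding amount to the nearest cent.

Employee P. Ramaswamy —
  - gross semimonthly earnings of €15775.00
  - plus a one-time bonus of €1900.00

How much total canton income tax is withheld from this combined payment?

€3540.68

Canton Income Tax: taxable = €15775.00
  €1419.92 + 27.84% × (€15775.00 − €10000.00) = €1419.92 + 27.84% × €5775.00 = €3027.68
Supplemental (27% flat on bonus): 27% × €1900.00 = €513.00
Total canton income tax: €3027.68 + €513.00 = €3540.68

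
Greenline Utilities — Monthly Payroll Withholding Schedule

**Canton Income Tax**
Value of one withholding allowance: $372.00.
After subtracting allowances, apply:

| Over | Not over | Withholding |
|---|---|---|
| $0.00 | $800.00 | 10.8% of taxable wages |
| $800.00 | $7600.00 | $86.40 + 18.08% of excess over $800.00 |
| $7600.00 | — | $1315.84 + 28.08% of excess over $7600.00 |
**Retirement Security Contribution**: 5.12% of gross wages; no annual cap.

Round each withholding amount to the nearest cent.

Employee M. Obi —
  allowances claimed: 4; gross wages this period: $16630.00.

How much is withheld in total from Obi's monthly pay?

Canton Income Tax: taxable = $16630.00 − 4×$372.00 = $15142.00
  $1315.84 + 28.08% × ($15142.00 − $7600.00) = $1315.84 + 28.08% × $7542.00 = $3433.63
Retirement Security Contribution: 5.12% × $16630.00 = $851.46
Total: $3433.63 + $851.46 = $4285.09

$4285.09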